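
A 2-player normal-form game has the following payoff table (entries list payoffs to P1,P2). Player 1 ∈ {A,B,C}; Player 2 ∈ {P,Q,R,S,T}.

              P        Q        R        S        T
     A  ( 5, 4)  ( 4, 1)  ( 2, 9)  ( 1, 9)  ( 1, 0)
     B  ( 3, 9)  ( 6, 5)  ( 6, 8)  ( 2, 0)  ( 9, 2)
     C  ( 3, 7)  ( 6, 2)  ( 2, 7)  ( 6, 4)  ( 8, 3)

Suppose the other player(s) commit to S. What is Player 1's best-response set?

argmax u_1 = {C}

u_1(A vs S) = 1
u_1(B vs S) = 2
u_1(C vs S) = 6
max payoff 6 at {C}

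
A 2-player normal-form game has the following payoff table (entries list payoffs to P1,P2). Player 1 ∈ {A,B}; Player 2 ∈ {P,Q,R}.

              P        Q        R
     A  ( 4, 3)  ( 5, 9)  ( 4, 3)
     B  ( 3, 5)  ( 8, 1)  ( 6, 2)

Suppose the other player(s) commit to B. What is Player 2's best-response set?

u_2(P vs B) = 5
u_2(Q vs B) = 1
u_2(R vs B) = 2
max payoff 5 at {P}

argmax u_2 = {P}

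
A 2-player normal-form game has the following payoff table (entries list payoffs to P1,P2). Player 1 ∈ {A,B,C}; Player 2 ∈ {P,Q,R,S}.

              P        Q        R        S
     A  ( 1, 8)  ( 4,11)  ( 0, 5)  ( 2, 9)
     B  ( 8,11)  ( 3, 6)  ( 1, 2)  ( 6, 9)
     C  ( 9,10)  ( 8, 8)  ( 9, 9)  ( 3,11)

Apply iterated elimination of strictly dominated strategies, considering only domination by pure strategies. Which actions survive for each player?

Remaining: P1:{B,C} P2:{P,S}

P1 drop A (C beats it: P:9>1 Q:8>4 R:9>0 S:3>2)
P2 drop Q (P beats it: B:11>6 C:10>8)
P2 drop R (P beats it: B:11>2 C:10>9)
P1→{B,C} P2→{P,S}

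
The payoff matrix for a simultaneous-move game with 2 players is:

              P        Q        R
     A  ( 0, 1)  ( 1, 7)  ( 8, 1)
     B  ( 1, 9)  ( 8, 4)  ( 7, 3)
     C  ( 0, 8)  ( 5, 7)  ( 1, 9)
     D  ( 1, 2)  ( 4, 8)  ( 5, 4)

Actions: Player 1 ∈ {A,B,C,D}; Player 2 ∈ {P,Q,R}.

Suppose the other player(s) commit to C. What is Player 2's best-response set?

argmax u_2 = {R}

u_2(P vs C) = 8
u_2(Q vs C) = 7
u_2(R vs C) = 9
max payoff 9 at {R}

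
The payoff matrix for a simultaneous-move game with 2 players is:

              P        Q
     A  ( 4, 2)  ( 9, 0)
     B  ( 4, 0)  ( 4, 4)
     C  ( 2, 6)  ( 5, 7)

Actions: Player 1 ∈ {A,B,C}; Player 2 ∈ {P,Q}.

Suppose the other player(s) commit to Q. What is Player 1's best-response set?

BR_1 = {A}

u_1(A vs Q) = 9
u_1(B vs Q) = 4
u_1(C vs Q) = 5
max payoff 9 at {A}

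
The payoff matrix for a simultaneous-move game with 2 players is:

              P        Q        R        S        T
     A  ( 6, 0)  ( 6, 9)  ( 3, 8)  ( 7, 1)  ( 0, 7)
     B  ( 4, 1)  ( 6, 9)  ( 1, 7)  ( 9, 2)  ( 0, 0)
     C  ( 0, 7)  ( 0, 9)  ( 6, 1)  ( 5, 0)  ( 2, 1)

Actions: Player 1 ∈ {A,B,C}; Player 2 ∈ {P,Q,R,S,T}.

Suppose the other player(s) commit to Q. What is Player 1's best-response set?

P1 best: {A,B}

u_1(A vs Q) = 6
u_1(B vs Q) = 6
u_1(C vs Q) = 0
max payoff 6 at {A,B}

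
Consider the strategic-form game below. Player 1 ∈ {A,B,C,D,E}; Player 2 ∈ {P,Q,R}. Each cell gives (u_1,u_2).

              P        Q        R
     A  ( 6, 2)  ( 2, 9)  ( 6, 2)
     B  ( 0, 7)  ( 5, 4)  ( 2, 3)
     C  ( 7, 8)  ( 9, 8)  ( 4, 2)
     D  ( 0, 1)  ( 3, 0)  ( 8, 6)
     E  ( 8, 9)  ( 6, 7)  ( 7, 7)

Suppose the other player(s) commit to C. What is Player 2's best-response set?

u_2(P vs C) = 8
u_2(Q vs C) = 8
u_2(R vs C) = 2
max payoff 8 at {P,Q}

argmax u_2 = {P,Q}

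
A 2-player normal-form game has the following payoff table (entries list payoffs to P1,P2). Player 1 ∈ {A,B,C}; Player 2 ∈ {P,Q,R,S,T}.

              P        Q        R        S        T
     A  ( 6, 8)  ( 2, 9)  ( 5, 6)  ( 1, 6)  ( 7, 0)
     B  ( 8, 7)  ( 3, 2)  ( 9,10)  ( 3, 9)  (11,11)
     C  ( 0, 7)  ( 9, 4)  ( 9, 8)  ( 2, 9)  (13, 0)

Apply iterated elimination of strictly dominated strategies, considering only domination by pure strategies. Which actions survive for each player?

P1 drop A (B beats it: P:8>6 Q:3>2 R:9>5 S:3>1 T:11>7)
P2 drop P (R beats it: B:10>7 C:8>7)
P2 drop Q (R beats it: B:10>2 C:8>4)
P1→{B,C} P2→{R,S,T}

IESDS → P1:{B,C} P2:{R,S,T}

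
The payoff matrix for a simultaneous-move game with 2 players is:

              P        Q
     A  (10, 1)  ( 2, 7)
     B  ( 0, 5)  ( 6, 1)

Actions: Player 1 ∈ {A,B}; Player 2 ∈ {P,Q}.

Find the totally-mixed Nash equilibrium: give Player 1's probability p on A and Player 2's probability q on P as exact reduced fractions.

P1 indiff ⇒ q·10+(1-q)·2 = q·0+(1-q)·6 ⇒ q(10) = (1-q)(4) ⇒ q = 2/7
P2 indiff ⇒ p·1+(1-p)·5 = p·7+(1-p)·1 ⇒ p(-6) = (1-p)(-4) ⇒ p = 2/5

P1 mixes 2/5 on A; P2 mixes 2/7 on P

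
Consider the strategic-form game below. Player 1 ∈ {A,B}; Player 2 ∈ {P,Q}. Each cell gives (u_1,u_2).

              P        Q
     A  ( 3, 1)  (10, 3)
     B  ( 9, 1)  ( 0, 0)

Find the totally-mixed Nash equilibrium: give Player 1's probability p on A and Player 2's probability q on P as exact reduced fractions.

P1 indiff ⇒ q·3+(1-q)·10 = q·9+(1-q)·0 ⇒ q(-6) = (1-q)(-10) ⇒ q = 5/8
P2 indiff ⇒ p·1+(1-p)·1 = p·3+(1-p)·0 ⇒ p(-2) = (1-p)(-1) ⇒ p = 1/3

P1 mixes 1/3 on A; P2 mixes 5/8 on P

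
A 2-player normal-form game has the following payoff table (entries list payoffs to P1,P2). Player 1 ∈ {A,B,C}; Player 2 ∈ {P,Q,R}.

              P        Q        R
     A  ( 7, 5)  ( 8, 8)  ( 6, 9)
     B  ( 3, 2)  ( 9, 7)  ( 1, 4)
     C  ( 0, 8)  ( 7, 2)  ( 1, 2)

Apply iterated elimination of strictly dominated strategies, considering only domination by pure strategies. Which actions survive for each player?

P1 drop C (A beats it: P:7>0 Q:8>7 R:6>1)
P2 drop P (Q beats it: A:8>5 B:7>2)
P1→{A,B} P2→{Q,R}

Remaining: P1:{A,B} P2:{Q,R}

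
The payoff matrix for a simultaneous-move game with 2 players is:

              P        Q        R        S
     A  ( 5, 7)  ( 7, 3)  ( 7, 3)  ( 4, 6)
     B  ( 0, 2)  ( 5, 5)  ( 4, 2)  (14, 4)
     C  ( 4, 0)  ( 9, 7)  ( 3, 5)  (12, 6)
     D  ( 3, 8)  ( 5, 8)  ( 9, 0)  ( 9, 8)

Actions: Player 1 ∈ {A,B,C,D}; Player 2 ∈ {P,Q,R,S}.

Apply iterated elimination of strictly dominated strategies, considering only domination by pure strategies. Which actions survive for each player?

IESDS → P1:{A,B,C} P2:{P,Q,S}

P2 drop R (S beats it: A:6>3 B:4>2 C:6>5 D:8>0)
P1 drop D (C beats it: P:4>3 Q:9>5 S:12>9)
P1→{A,B,C} P2→{P,Q,S}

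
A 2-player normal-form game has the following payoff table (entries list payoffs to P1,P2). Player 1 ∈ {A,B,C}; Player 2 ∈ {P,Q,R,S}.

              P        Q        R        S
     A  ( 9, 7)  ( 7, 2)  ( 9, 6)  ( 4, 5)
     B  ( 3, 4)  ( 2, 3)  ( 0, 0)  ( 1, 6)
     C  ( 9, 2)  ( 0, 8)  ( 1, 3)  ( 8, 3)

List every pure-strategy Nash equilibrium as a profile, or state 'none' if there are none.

PSNE = {(A,P)}

(A,P): NE
(A,Q): not NE [P2→P gives 7>2]
(A,R): not NE [P2→P gives 7>6]
(A,S): not NE [P1→C gives 8>4; P2→P gives 7>5]
(B,P): not NE [P1→C gives 9>3; P2→S gives 6>4]
(B,Q): not NE [P1→A gives 7>2; P2→S gives 6>3]
(B,R): not NE [P1→A gives 9>0; P2→S gives 6>0]
(B,S): not NE [P1→C gives 8>1]
(C,P): not NE [P2→Q gives 8>2]
(C,Q): not NE [P1→A gives 7>0]
(C,R): not NE [P1→A gives 9>1; P2→Q gives 8>3]
(C,S): not NE [P2→Q gives 8>3]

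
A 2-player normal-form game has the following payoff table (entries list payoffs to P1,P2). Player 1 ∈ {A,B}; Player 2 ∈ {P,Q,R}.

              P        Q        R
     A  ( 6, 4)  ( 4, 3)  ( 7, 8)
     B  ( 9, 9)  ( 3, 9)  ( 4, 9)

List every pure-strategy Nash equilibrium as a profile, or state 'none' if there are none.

(A,P): not NE [P1→B gives 9>6; P2→R gives 8>4]
(A,Q): not NE [P2→R gives 8>3]
(A,R): NE
(B,P): NE
(B,Q): not NE [P1→A gives 4>3]
(B,R): not NE [P1→A gives 7>4]

Nash profiles: (A,R), (B,P)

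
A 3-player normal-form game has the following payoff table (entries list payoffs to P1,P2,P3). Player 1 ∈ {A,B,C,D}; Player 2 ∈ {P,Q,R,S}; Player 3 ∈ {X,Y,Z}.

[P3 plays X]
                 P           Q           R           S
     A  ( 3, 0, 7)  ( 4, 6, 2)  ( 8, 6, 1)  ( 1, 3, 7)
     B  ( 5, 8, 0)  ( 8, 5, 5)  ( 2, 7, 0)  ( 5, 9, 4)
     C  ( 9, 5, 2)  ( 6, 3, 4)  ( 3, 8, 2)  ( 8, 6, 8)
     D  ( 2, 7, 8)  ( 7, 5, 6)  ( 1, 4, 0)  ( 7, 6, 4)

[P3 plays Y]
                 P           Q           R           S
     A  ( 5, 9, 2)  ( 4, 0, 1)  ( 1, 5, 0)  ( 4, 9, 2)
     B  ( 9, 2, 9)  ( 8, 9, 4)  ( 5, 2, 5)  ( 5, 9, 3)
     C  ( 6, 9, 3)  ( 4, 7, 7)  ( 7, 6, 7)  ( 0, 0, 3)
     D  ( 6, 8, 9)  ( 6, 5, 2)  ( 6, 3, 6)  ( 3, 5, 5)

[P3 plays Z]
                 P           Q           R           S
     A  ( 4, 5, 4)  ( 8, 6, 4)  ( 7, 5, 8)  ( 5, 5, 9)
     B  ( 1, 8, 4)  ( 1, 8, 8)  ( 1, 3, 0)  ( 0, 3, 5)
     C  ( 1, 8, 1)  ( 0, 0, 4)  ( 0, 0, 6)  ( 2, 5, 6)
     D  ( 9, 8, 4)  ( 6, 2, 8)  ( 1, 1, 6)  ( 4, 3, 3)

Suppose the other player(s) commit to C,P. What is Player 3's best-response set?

u_3(X vs C,P) = 2
u_3(Y vs C,P) = 3
u_3(Z vs C,P) = 1
max payoff 3 at {Y}

BR_3 = {Y}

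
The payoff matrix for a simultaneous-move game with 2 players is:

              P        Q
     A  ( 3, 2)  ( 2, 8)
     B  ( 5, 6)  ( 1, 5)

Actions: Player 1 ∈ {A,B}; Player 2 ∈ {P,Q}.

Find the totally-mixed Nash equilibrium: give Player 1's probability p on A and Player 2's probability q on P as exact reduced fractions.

P1 indiff ⇒ q·3+(1-q)·2 = q·5+(1-q)·1 ⇒ q(-2) = (1-q)(-1) ⇒ q = 1/3
P2 indiff ⇒ p·2+(1-p)·6 = p·8+(1-p)·5 ⇒ p(-6) = (1-p)(-1) ⇒ p = 1/7

(p,q) = (1/7, 1/3)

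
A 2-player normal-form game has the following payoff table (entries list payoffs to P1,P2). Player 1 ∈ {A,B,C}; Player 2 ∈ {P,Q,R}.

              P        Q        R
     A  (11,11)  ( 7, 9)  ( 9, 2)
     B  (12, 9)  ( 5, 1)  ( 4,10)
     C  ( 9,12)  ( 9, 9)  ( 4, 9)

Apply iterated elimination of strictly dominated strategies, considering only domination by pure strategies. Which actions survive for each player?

Remaining: P1:{A,B} P2:{P,R}

P2 drop Q (P beats it: A:11>9 B:9>1 C:12>9)
P1 drop C (A beats it: P:11>9 R:9>4)
P1→{A,B} P2→{P,R}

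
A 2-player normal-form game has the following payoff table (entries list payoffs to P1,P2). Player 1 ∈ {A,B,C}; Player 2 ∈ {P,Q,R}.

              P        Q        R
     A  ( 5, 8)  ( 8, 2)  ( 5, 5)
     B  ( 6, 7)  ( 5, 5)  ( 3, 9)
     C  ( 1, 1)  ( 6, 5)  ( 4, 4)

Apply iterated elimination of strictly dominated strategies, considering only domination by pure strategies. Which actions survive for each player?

P1 drop C (A beats it: P:5>1 Q:8>6 R:5>4)
P2 drop Q (P beats it: A:8>2 B:7>5)
P1→{A,B} P2→{P,R}

IESDS → P1:{A,B} P2:{P,R}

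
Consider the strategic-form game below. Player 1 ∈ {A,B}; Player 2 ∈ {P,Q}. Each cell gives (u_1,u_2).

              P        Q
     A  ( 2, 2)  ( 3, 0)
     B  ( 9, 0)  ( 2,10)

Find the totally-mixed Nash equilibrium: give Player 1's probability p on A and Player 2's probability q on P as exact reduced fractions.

(p,q) = (5/6, 1/8)

P1 indiff ⇒ q·2+(1-q)·3 = q·9+(1-q)·2 ⇒ q(-7) = (1-q)(-1) ⇒ q = 1/8
P2 indiff ⇒ p·2+(1-p)·0 = p·0+(1-p)·10 ⇒ p(2) = (1-p)(10) ⇒ p = 5/6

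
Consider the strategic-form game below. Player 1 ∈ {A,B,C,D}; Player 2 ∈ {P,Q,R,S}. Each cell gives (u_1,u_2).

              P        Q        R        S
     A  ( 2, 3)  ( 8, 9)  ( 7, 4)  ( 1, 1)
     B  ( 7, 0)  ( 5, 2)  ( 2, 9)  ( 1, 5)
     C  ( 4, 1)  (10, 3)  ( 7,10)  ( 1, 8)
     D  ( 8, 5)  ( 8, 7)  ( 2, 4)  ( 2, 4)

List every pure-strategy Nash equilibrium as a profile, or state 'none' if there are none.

(A,P): not NE [P1→D gives 8>2; P2→Q gives 9>3]
(A,Q): not NE [P1→C gives 10>8]
(A,R): not NE [P2→Q gives 9>4]
(A,S): not NE [P1→D gives 2>1; P2→Q gives 9>1]
(B,P): not NE [P1→D gives 8>7; P2→R gives 9>0]
(B,Q): not NE [P1→C gives 10>5; P2→R gives 9>2]
(B,R): not NE [P1→C gives 7>2]
(B,S): not NE [P1→D gives 2>1; P2→R gives 9>5]
(C,P): not NE [P1→D gives 8>4; P2→R gives 10>1]
(C,Q): not NE [P2→R gives 10>3]
(C,R): NE
(C,S): not NE [P1→D gives 2>1; P2→R gives 10>8]
(D,P): not NE [P2→Q gives 7>5]
(D,Q): not NE [P1→C gives 10>8]
(D,R): not NE [P1→C gives 7>2; P2→Q gives 7>4]
(D,S): not NE [P2→Q gives 7>4]

PSNE = {(C,R)}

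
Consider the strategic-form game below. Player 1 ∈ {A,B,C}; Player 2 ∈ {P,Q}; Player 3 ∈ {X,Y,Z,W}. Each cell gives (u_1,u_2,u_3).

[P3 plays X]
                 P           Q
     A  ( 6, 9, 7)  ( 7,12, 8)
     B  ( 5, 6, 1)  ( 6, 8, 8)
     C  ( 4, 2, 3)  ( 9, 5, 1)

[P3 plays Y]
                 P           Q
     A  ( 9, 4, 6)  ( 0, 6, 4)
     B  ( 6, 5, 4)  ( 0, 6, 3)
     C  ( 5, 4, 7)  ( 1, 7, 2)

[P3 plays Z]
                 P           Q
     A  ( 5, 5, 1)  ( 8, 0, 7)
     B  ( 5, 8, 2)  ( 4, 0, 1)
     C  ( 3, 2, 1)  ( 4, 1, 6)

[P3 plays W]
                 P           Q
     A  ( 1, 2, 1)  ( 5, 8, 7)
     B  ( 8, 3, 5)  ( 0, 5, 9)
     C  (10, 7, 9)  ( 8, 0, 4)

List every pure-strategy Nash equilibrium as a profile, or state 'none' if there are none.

(A,P,X): not NE [P2→Q gives 12>9]
(A,P,Y): not NE [P2→Q gives 6>4; P3→X gives 7>6]
(A,P,Z): not NE [P3→X gives 7>1]
(A,P,W): not NE [P1→C gives 10>1; P2→Q gives 8>2; P3→X gives 7>1]
(A,Q,X): not NE [P1→C gives 9>7]
(A,Q,Y): not NE [P1→C gives 1>0; P3→X gives 8>4]
(A,Q,Z): not NE [P2→P gives 5>0; P3→X gives 8>7]
(A,Q,W): not NE [P1→C gives 8>5; P3→X gives 8>7]
(B,P,X): not NE [P1→A gives 6>5; P2→Q gives 8>6; P3→W gives 5>1]
(B,P,Y): not NE [P1→A gives 9>6; P2→Q gives 6>5; P3→W gives 5>4]
(B,P,Z): not NE [P3→W gives 5>2]
(B,P,W): not NE [P1→C gives 10>8; P2→Q gives 5>3]
(B,Q,X): not NE [P1→C gives 9>6; P3→W gives 9>8]
(B,Q,Y): not NE [P1→C gives 1>0; P3→W gives 9>3]
(B,Q,Z): not NE [P1→A gives 8>4; P2→P gives 8>0; P3→W gives 9>1]
(B,Q,W): not NE [P1→C gives 8>0]
(C,P,X): not NE [P1→A gives 6>4; P2→Q gives 5>2; P3→W gives 9>3]
(C,P,Y): not NE [P1→A gives 9>5; P2→Q gives 7>4; P3→W gives 9>7]
(C,P,Z): not NE [P1→B gives 5>3; P3→W gives 9>1]
(C,P,W): NE
(C,Q,X): not NE [P3→Z gives 6>1]
(C,Q,Y): not NE [P3→Z gives 6>2]
(C,Q,Z): not NE [P1→A gives 8>4; P2→P gives 2>1]
(C,Q,W): not NE [P2→P gives 7>0; P3→Z gives 6>4]

PSNE = {(C,P,W)}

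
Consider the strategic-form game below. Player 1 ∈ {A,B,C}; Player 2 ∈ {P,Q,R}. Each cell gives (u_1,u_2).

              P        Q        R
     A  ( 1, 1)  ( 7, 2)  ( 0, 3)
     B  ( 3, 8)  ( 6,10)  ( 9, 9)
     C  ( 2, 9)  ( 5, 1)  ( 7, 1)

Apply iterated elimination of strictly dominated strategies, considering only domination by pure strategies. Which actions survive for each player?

P1 drop C (B beats it: P:3>2 Q:6>5 R:9>7)
P2 drop P (Q beats it: A:2>1 B:10>8)
P1→{A,B} P2→{Q,R}

Remaining: P1:{A,B} P2:{Q,R}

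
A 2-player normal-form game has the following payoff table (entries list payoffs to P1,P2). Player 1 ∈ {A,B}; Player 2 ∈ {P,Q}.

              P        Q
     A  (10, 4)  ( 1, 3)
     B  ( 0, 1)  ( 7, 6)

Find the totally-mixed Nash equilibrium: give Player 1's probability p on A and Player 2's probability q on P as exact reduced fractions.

P1 indiff ⇒ q·10+(1-q)·1 = q·0+(1-q)·7 ⇒ q(10) = (1-q)(6) ⇒ q = 3/8
P2 indiff ⇒ p·4+(1-p)·1 = p·3+(1-p)·6 ⇒ p(1) = (1-p)(5) ⇒ p = 5/6

p=5/6, q=3/8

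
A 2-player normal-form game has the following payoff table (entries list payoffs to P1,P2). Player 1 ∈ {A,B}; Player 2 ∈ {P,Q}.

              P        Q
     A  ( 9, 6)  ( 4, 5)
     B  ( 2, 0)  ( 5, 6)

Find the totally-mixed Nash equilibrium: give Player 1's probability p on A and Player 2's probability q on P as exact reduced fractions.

P1 mixes 6/7 on A; P2 mixes 1/8 on P

P1 indiff ⇒ q·9+(1-q)·4 = q·2+(1-q)·5 ⇒ q(7) = (1-q)(1) ⇒ q = 1/8
P2 indiff ⇒ p·6+(1-p)·0 = p·5+(1-p)·6 ⇒ p(1) = (1-p)(6) ⇒ p = 6/7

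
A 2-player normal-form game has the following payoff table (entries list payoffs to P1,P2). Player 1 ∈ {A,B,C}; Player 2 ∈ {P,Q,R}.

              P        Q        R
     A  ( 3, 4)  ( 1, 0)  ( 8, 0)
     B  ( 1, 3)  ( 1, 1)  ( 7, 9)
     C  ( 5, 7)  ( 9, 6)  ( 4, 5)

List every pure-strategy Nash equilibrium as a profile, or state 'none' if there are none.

(A,P): not NE [P1→C gives 5>3]
(A,Q): not NE [P1→C gives 9>1; P2→P gives 4>0]
(A,R): not NE [P2→P gives 4>0]
(B,P): not NE [P1→C gives 5>1; P2→R gives 9>3]
(B,Q): not NE [P1→C gives 9>1; P2→R gives 9>1]
(B,R): not NE [P1→A gives 8>7]
(C,P): NE
(C,Q): not NE [P2→P gives 7>6]
(C,R): not NE [P1→A gives 8>4; P2→P gives 7>5]

PSNE = {(C,P)}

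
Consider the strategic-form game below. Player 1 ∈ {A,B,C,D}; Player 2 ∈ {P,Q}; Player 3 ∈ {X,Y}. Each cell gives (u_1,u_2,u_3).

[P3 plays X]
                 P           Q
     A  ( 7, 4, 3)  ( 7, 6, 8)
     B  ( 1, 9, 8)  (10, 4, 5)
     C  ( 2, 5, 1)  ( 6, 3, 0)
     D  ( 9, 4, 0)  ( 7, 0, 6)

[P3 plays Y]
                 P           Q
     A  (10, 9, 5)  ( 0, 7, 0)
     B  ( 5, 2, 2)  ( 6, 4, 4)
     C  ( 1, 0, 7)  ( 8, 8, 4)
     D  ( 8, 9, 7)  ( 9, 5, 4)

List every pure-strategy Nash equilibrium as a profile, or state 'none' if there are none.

NE set: (A,P,Y)

(A,P,X): not NE [P1→D gives 9>7; P2→Q gives 6>4; P3→Y gives 5>3]
(A,P,Y): NE
(A,Q,X): not NE [P1→B gives 10>7]
(A,Q,Y): not NE [P1→D gives 9>0; P2→P gives 9>7; P3→X gives 8>0]
(B,P,X): not NE [P1→D gives 9>1]
(B,P,Y): not NE [P1→A gives 10>5; P2→Q gives 4>2; P3→X gives 8>2]
(B,Q,X): not NE [P2→P gives 9>4]
(B,Q,Y): not NE [P1→D gives 9>6; P3→X gives 5>4]
(C,P,X): not NE [P1→D gives 9>2; P3→Y gives 7>1]
(C,P,Y): not NE [P1→A gives 10>1; P2→Q gives 8>0]
(C,Q,X): not NE [P1→B gives 10>6; P2→P gives 5>3; P3→Y gives 4>0]
(C,Q,Y): not NE [P1→D gives 9>8]
(D,P,X): not NE [P3→Y gives 7>0]
(D,P,Y): not NE [P1→A gives 10>8]
(D,Q,X): not NE [P1→B gives 10>7; P2→P gives 4>0]
(D,Q,Y): not NE [P2→P gives 9>5; P3→X gives 6>4]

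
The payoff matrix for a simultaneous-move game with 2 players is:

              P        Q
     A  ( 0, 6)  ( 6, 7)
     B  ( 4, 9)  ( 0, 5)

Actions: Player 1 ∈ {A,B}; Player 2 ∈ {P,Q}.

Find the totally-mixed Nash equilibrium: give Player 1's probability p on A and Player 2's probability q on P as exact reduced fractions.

P1 indiff ⇒ q·0+(1-q)·6 = q·4+(1-q)·0 ⇒ q(-4) = (1-q)(-6) ⇒ q = 3/5
P2 indiff ⇒ p·6+(1-p)·9 = p·7+(1-p)·5 ⇒ p(-1) = (1-p)(-4) ⇒ p = 4/5

p=4/5, q=3/5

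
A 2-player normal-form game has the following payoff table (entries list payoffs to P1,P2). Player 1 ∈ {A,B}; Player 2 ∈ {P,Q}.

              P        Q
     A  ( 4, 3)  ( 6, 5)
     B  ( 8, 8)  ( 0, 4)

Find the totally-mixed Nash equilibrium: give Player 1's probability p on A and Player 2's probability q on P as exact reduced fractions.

P1 indiff ⇒ q·4+(1-q)·6 = q·8+(1-q)·0 ⇒ q(-4) = (1-q)(-6) ⇒ q = 3/5
P2 indiff ⇒ p·3+(1-p)·8 = p·5+(1-p)·4 ⇒ p(-2) = (1-p)(-4) ⇒ p = 2/3

P1 mixes 2/3 on A; P2 mixes 3/5 on P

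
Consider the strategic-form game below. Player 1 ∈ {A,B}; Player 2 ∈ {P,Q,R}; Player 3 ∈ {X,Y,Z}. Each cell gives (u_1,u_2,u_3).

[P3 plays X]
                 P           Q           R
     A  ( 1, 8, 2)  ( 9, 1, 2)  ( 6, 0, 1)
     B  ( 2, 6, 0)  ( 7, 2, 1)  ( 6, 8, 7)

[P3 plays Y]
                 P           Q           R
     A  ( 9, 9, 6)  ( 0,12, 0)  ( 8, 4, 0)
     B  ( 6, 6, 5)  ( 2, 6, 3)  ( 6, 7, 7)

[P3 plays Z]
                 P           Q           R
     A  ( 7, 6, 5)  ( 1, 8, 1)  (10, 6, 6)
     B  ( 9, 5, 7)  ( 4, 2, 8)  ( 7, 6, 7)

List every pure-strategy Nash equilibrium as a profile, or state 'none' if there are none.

NE set: (B,R,X)

(A,P,X): not NE [P1→B gives 2>1; P3→Y gives 6>2]
(A,P,Y): not NE [P2→Q gives 12>9]
(A,P,Z): not NE [P1→B gives 9>7; P2→Q gives 8>6; P3→Y gives 6>5]
(A,Q,X): not NE [P2→P gives 8>1]
(A,Q,Y): not NE [P1→B gives 2>0; P3→X gives 2>0]
(A,Q,Z): not NE [P1→B gives 4>1; P3→X gives 2>1]
(A,R,X): not NE [P2→P gives 8>0; P3→Z gives 6>1]
(A,R,Y): not NE [P2→Q gives 12>4; P3→Z gives 6>0]
(A,R,Z): not NE [P2→Q gives 8>6]
(B,P,X): not NE [P2→R gives 8>6; P3→Z gives 7>0]
(B,P,Y): not NE [P1→A gives 9>6; P2→R gives 7>6; P3→Z gives 7>5]
(B,P,Z): not NE [P2→R gives 6>5]
(B,Q,X): not NE [P1→A gives 9>7; P2→R gives 8>2; P3→Z gives 8>1]
(B,Q,Y): not NE [P2→R gives 7>6; P3→Z gives 8>3]
(B,Q,Z): not NE [P2→R gives 6>2]
(B,R,X): NE
(B,R,Y): not NE [P1→A gives 8>6]
(B,R,Z): not NE [P1→A gives 10>7]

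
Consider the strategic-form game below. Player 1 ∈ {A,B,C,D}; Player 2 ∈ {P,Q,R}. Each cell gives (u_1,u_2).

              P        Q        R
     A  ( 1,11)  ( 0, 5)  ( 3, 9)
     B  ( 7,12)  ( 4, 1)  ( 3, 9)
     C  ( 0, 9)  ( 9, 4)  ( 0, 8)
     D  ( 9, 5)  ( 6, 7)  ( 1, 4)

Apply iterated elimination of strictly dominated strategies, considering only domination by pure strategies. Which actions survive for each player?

Survivors P1:{C,D} P2:{P,Q}

P2 drop R (P beats it: A:11>9 B:12>9 C:9>8 D:5>4)
P1 drop A (B beats it: P:7>1 Q:4>0)
P1 drop B (D beats it: P:9>7 Q:6>4)
P1→{C,D} P2→{P,Q}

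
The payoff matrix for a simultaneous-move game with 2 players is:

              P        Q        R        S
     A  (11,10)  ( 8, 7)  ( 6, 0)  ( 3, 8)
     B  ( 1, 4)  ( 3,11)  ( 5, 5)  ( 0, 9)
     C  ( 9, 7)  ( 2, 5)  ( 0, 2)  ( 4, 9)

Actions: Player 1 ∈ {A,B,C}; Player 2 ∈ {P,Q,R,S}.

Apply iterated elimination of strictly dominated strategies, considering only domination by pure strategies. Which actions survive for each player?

Survivors P1:{A,C} P2:{P,S}

P1 drop B (A beats it: P:11>1 Q:8>3 R:6>5 S:3>0)
P2 drop Q (P beats it: A:10>7 C:7>5)
P2 drop R (P beats it: A:10>0 C:7>2)
P1→{A,C} P2→{P,S}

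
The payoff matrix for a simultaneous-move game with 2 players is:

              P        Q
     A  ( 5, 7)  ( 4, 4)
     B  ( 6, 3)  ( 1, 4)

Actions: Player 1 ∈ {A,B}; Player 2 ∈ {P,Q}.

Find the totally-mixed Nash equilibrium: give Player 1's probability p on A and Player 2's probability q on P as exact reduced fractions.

P1 indiff ⇒ q·5+(1-q)·4 = q·6+(1-q)·1 ⇒ q(-1) = (1-q)(-3) ⇒ q = 3/4
P2 indiff ⇒ p·7+(1-p)·3 = p·4+(1-p)·4 ⇒ p(3) = (1-p)(1) ⇒ p = 1/4

(p,q) = (1/4, 3/4)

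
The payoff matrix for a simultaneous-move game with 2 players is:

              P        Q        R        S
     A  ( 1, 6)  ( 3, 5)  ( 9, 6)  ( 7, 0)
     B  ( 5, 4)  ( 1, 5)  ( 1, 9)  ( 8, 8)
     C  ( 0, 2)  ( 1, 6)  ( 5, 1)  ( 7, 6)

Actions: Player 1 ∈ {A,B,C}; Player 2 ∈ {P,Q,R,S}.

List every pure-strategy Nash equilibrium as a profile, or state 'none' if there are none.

Nash profiles: (A,R)

(A,P): not NE [P1→B gives 5>1]
(A,Q): not NE [P2→R gives 6>5]
(A,R): NE
(A,S): not NE [P1→B gives 8>7; P2→R gives 6>0]
(B,P): not NE [P2→R gives 9>4]
(B,Q): not NE [P1→A gives 3>1; P2→R gives 9>5]
(B,R): not NE [P1→A gives 9>1]
(B,S): not NE [P2→R gives 9>8]
(C,P): not NE [P1→B gives 5>0; P2→S gives 6>2]
(C,Q): not NE [P1→A gives 3>1]
(C,R): not NE [P1→A gives 9>5; P2→S gives 6>1]
(C,S): not NE [P1→B gives 8>7]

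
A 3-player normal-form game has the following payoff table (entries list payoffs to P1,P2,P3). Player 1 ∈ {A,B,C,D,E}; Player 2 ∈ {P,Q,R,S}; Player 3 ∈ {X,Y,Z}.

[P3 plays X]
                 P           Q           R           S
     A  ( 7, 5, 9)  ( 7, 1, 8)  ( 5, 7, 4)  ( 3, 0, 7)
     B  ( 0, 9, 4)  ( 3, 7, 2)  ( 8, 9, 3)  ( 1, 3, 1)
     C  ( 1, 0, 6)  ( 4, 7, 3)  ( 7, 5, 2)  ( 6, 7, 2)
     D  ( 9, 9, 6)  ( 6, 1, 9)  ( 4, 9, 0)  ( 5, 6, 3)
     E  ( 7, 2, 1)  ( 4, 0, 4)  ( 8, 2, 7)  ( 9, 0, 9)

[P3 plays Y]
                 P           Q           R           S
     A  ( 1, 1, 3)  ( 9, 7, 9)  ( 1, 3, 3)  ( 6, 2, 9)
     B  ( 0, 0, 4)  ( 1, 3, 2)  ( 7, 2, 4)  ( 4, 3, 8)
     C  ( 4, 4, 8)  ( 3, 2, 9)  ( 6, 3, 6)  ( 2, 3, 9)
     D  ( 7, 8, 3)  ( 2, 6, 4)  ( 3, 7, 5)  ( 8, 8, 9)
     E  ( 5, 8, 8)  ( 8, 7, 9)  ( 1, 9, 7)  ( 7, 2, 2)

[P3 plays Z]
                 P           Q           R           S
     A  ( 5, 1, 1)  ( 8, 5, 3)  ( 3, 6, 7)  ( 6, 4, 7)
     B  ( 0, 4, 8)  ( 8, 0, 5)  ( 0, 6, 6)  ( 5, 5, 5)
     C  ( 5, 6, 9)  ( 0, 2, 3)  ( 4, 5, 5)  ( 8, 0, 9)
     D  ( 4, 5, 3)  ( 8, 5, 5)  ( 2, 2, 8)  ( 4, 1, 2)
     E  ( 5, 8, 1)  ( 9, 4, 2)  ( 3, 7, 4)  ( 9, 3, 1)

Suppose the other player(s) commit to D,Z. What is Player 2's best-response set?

BR_2 = {P,Q}

u_2(P vs D,Z) = 5
u_2(Q vs D,Z) = 5
u_2(R vs D,Z) = 2
u_2(S vs D,Z) = 1
max payoff 5 at {P,Q}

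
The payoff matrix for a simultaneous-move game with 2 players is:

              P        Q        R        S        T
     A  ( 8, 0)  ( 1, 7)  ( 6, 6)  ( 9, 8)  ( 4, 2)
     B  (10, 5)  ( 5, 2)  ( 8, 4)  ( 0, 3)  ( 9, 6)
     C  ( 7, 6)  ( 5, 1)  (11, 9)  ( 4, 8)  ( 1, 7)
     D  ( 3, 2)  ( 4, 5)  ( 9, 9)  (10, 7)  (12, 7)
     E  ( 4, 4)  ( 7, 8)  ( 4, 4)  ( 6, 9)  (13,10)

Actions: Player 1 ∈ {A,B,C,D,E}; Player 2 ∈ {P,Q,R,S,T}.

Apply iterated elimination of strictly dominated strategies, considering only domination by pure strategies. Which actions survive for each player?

IESDS → P1:{C,D,E} P2:{R,S,T}

P2 drop P (T beats it: A:2>0 B:6>5 C:7>6 D:7>2 E:10>4)
P1 drop A (D beats it: Q:4>1 R:9>6 S:10>9 T:12>4)
P2 drop Q (S beats it: B:3>2 C:8>1 D:7>5 E:9>8)
P1 drop B (D beats it: R:9>8 S:10>0 T:12>9)
P1→{C,D,E} P2→{R,S,T}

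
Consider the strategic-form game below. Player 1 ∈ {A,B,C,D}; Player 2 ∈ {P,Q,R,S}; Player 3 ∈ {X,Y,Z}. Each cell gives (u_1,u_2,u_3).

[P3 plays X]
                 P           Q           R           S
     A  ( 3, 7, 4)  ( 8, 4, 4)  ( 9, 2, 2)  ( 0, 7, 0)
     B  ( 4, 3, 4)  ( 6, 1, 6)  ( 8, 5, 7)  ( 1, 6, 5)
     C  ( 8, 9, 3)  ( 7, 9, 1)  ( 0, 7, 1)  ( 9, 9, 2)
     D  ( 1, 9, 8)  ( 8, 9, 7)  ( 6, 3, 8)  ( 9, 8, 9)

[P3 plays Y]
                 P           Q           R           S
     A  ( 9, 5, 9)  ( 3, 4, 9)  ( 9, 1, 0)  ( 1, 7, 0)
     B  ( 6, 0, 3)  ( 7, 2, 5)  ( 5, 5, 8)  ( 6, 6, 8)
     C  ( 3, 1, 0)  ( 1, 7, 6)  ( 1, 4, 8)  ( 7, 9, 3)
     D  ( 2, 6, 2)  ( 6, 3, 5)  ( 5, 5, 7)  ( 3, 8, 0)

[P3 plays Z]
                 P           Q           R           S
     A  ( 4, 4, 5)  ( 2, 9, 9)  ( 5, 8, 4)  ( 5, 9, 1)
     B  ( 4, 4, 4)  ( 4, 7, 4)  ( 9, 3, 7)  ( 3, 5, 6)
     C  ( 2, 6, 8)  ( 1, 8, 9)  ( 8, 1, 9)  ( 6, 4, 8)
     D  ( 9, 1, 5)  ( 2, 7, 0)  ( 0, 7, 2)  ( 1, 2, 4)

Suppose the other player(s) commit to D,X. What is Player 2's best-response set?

BR_2 = {P,Q}

u_2(P vs D,X) = 9
u_2(Q vs D,X) = 9
u_2(R vs D,X) = 3
u_2(S vs D,X) = 8
max payoff 9 at {P,Q}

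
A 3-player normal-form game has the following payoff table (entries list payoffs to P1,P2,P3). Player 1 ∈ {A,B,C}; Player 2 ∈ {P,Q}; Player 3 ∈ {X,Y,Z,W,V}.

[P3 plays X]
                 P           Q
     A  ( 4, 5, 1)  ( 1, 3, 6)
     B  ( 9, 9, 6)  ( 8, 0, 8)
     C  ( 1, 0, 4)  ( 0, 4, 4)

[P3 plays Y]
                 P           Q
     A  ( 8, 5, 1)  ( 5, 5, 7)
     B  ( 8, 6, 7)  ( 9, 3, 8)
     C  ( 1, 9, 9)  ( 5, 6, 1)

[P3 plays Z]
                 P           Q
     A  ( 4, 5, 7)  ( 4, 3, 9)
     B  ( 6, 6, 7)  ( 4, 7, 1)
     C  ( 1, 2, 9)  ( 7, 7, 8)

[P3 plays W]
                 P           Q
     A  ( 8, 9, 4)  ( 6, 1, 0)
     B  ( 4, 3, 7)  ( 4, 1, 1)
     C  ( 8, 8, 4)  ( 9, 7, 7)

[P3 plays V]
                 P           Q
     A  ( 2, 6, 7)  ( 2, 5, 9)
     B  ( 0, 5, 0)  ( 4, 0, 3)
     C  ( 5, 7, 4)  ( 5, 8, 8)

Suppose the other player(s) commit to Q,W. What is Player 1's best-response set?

P1 best: {C}

u_1(A vs Q,W) = 6
u_1(B vs Q,W) = 4
u_1(C vs Q,W) = 9
max payoff 9 at {C}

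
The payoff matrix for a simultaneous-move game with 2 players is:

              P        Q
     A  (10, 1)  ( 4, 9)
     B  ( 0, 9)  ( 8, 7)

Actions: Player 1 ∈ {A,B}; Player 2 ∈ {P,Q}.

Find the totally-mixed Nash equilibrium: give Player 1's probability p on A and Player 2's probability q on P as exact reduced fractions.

P1 indiff ⇒ q·10+(1-q)·4 = q·0+(1-q)·8 ⇒ q(10) = (1-q)(4) ⇒ q = 2/7
P2 indiff ⇒ p·1+(1-p)·9 = p·9+(1-p)·7 ⇒ p(-8) = (1-p)(-2) ⇒ p = 1/5

(p,q) = (1/5, 2/7)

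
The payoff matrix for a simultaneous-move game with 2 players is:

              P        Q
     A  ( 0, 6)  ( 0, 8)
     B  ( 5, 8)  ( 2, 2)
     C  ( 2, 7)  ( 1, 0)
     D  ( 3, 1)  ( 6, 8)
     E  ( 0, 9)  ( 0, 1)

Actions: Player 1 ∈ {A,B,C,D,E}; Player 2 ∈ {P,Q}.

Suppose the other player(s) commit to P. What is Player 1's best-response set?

P1 best: {B}

u_1(A vs P) = 0
u_1(B vs P) = 5
u_1(C vs P) = 2
u_1(D vs P) = 3
u_1(E vs P) = 0
max payoff 5 at {B}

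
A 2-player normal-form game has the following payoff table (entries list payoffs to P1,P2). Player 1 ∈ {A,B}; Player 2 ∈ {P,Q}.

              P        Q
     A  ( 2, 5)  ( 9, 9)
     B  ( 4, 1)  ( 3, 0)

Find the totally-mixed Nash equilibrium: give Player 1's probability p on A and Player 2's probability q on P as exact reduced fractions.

P1 indiff ⇒ q·2+(1-q)·9 = q·4+(1-q)·3 ⇒ q(-2) = (1-q)(-6) ⇒ q = 3/4
P2 indiff ⇒ p·5+(1-p)·1 = p·9+(1-p)·0 ⇒ p(-4) = (1-p)(-1) ⇒ p = 1/5

(p,q) = (1/5, 3/4)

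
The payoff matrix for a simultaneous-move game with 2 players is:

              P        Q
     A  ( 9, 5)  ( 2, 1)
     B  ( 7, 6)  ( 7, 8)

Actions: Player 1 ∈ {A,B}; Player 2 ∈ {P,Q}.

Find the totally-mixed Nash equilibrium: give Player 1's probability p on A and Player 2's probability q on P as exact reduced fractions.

P1 indiff ⇒ q·9+(1-q)·2 = q·7+(1-q)·7 ⇒ q(2) = (1-q)(5) ⇒ q = 5/7
P2 indiff ⇒ p·5+(1-p)·6 = p·1+(1-p)·8 ⇒ p(4) = (1-p)(2) ⇒ p = 1/3

(p,q) = (1/3, 5/7)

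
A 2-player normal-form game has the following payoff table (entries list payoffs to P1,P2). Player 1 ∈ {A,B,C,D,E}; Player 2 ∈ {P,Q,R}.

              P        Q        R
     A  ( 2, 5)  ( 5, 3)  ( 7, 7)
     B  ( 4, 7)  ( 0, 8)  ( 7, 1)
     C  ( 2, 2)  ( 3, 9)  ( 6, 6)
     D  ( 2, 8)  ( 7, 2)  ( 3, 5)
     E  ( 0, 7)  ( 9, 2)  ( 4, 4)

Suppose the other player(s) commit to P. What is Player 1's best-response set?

BR_1 = {B}

u_1(A vs P) = 2
u_1(B vs P) = 4
u_1(C vs P) = 2
u_1(D vs P) = 2
u_1(E vs P) = 0
max payoff 4 at {B}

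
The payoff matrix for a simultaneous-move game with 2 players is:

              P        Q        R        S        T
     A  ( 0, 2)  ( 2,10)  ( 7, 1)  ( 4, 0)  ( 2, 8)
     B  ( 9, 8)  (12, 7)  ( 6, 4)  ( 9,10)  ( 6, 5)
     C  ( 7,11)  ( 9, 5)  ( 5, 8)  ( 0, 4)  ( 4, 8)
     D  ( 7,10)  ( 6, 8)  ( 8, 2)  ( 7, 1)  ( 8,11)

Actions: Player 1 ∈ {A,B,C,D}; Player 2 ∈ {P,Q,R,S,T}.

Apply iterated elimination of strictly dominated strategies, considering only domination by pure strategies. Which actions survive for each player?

Survivors P1:{B,D} P2:{P,S,T}

P1 drop A (D beats it: P:7>0 Q:6>2 R:8>7 S:7>4 T:8>2)
P1 drop C (B beats it: P:9>7 Q:12>9 R:6>5 S:9>0 T:6>4)
P2 drop Q (P beats it: B:8>7 D:10>8)
P2 drop R (P beats it: B:8>4 D:10>2)
P1→{B,D} P2→{P,S,T}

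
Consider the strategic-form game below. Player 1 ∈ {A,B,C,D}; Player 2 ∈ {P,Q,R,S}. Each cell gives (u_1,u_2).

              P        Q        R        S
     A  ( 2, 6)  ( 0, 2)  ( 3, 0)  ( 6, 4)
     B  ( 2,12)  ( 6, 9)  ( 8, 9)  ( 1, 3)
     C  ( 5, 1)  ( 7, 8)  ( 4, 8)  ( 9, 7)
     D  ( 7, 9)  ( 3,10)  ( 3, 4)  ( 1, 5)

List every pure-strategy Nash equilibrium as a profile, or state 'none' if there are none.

Nash profiles: (C,Q)

(A,P): not NE [P1→D gives 7>2]
(A,Q): not NE [P1→C gives 7>0; P2→P gives 6>2]
(A,R): not NE [P1→B gives 8>3; P2→P gives 6>0]
(A,S): not NE [P1→C gives 9>6; P2→P gives 6>4]
(B,P): not NE [P1→D gives 7>2]
(B,Q): not NE [P1→C gives 7>6; P2→P gives 12>9]
(B,R): not NE [P2→P gives 12>9]
(B,S): not NE [P1→C gives 9>1; P2→P gives 12>3]
(C,P): not NE [P1→D gives 7>5; P2→R gives 8>1]
(C,Q): NE
(C,R): not NE [P1→B gives 8>4]
(C,S): not NE [P2→R gives 8>7]
(D,P): not NE [P2→Q gives 10>9]
(D,Q): not NE [P1→C gives 7>3]
(D,R): not NE [P1→B gives 8>3; P2→Q gives 10>4]
(D,S): not NE [P1→C gives 9>1; P2→Q gives 10>5]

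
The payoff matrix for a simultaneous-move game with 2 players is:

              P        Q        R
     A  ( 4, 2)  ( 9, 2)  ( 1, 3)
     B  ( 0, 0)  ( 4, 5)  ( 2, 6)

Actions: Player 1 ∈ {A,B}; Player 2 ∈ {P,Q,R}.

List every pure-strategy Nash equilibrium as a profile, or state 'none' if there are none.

(A,P): not NE [P2→R gives 3>2]
(A,Q): not NE [P2→R gives 3>2]
(A,R): not NE [P1→B gives 2>1]
(B,P): not NE [P1→A gives 4>0; P2→R gives 6>0]
(B,Q): not NE [P1→A gives 9>4; P2→R gives 6>5]
(B,R): NE

NE set: (B,R)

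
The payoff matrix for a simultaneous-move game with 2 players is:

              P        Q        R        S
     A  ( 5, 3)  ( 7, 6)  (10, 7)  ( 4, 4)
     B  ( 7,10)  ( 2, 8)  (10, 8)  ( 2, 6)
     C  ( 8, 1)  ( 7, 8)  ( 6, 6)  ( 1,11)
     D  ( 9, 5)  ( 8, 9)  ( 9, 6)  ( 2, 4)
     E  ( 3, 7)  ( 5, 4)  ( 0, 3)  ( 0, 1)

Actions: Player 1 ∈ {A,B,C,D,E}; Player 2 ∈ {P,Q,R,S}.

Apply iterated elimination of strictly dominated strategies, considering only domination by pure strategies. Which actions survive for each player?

Survivors P1:{A,B,D} P2:{P,Q,R}

P1 drop C (D beats it: P:9>8 Q:8>7 R:9>6 S:2>1)
P1 drop E (A beats it: P:5>3 Q:7>5 R:10>0 S:4>0)
P2 drop S (Q beats it: A:6>4 B:8>6 D:9>4)
P1→{A,B,D} P2→{P,Q,R}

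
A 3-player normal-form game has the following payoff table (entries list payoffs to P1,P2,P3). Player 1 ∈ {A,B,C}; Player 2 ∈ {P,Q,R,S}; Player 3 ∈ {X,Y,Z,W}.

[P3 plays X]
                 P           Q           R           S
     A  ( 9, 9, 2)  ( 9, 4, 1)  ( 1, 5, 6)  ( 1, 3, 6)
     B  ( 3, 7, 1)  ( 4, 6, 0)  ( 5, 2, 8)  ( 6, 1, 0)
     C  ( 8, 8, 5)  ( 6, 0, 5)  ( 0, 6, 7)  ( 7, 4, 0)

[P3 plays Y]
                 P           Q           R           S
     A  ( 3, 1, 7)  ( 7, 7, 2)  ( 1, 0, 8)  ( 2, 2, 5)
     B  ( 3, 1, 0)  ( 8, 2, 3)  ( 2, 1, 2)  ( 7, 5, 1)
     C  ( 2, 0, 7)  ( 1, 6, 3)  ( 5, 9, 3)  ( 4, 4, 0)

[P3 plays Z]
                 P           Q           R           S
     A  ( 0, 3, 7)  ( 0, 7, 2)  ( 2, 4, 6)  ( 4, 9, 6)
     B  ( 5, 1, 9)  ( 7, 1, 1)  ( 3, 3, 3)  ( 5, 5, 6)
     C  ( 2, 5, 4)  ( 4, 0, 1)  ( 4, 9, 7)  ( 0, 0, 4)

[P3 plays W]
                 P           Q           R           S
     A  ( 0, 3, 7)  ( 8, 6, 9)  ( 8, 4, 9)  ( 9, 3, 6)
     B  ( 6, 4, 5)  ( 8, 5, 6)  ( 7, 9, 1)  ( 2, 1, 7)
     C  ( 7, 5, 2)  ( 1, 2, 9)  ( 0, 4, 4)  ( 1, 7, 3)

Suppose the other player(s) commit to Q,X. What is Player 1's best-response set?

u_1(A vs Q,X) = 9
u_1(B vs Q,X) = 4
u_1(C vs Q,X) = 6
max payoff 9 at {A}

P1 best: {A}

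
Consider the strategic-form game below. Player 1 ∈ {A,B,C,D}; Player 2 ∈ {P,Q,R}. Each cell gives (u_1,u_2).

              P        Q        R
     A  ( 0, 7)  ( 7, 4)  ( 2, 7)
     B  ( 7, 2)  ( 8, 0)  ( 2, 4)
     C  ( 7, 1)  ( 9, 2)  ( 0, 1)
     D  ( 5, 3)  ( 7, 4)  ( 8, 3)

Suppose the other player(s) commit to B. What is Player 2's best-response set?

u_2(P vs B) = 2
u_2(Q vs B) = 0
u_2(R vs B) = 4
max payoff 4 at {R}

BR_2 = {R}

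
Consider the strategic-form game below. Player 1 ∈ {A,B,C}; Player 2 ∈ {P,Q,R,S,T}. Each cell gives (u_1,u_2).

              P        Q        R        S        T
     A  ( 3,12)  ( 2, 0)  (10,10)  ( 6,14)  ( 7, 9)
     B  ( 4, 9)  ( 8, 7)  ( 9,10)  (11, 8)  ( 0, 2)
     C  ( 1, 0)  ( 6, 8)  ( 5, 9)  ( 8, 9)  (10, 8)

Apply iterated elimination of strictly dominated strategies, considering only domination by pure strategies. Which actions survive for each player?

IESDS → P1:{A,B} P2:{P,R,S}

P2 drop Q (R beats it: A:10>0 B:10>7 C:9>8)
P2 drop T (R beats it: A:10>9 B:10>2 C:9>8)
P1 drop C (B beats it: P:4>1 R:9>5 S:11>8)
P1→{A,B} P2→{P,R,S}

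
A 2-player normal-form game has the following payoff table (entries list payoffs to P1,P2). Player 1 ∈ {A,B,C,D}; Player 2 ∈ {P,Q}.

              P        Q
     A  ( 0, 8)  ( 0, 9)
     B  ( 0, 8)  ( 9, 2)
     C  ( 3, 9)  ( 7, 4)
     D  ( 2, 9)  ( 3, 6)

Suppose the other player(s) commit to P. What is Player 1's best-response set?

u_1(A vs P) = 0
u_1(B vs P) = 0
u_1(C vs P) = 3
u_1(D vs P) = 2
max payoff 3 at {C}

P1 best: {C}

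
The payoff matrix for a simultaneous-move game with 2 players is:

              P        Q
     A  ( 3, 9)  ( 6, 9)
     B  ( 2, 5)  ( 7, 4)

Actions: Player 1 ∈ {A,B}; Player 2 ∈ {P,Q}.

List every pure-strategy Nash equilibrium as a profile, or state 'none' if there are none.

Nash profiles: (A,P)

(A,P): NE
(A,Q): not NE [P1→B gives 7>6]
(B,P): not NE [P1→A gives 3>2]
(B,Q): not NE [P2→P gives 5>4]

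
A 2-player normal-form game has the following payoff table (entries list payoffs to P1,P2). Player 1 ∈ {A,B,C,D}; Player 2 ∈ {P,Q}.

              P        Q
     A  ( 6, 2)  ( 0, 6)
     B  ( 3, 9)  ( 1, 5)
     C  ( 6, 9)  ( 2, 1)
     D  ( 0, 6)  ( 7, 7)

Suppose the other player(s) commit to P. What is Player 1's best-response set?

argmax u_1 = {A,C}

u_1(A vs P) = 6
u_1(B vs P) = 3
u_1(C vs P) = 6
u_1(D vs P) = 0
max payoff 6 at {A,C}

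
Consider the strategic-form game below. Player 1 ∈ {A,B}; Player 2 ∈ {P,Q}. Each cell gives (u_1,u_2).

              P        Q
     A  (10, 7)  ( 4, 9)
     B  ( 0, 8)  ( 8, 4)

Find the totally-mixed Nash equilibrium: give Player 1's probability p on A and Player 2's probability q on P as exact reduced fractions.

P1 indiff ⇒ q·10+(1-q)·4 = q·0+(1-q)·8 ⇒ q(10) = (1-q)(4) ⇒ q = 2/7
P2 indiff ⇒ p·7+(1-p)·8 = p·9+(1-p)·4 ⇒ p(-2) = (1-p)(-4) ⇒ p = 2/3

p=2/3, q=2/7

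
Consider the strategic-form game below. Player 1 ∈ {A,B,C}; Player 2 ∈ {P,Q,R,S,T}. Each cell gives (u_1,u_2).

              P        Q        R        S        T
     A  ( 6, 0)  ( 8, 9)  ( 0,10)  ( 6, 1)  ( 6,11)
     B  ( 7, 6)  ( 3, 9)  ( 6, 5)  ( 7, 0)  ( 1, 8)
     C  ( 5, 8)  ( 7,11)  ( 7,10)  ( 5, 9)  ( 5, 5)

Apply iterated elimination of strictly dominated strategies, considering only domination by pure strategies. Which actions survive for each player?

Remaining: P1:{A,C} P2:{Q,R,T}

P2 drop P (Q beats it: A:9>0 B:9>6 C:11>8)
P2 drop S (Q beats it: A:9>1 B:9>0 C:11>9)
P1 drop B (C beats it: Q:7>3 R:7>6 T:5>1)
P1→{A,C} P2→{Q,R,T}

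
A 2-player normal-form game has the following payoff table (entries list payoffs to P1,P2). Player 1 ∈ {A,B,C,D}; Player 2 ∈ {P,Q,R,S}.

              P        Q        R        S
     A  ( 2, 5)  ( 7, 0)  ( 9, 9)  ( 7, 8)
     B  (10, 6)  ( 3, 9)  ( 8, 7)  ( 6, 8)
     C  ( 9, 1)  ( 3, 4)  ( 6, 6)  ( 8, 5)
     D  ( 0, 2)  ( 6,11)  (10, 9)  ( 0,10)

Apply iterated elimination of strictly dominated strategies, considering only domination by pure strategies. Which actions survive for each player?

P2 drop P (R beats it: A:9>5 B:7>6 C:6>1 D:9>2)
P1 drop B (A beats it: Q:7>3 R:9>8 S:7>6)
P1→{A,C,D} P2→{Q,R,S}

Survivors P1:{A,C,D} P2:{Q,R,S}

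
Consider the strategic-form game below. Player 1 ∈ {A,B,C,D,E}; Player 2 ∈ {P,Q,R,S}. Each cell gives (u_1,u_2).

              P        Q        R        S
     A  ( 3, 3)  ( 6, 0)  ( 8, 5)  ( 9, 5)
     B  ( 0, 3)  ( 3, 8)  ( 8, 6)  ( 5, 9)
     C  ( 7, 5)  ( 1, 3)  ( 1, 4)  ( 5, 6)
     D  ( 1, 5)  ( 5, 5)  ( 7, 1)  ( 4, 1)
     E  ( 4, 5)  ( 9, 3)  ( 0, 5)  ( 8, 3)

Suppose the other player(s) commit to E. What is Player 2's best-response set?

u_2(P vs E) = 5
u_2(Q vs E) = 3
u_2(R vs E) = 5
u_2(S vs E) = 3
max payoff 5 at {P,R}

argmax u_2 = {P,R}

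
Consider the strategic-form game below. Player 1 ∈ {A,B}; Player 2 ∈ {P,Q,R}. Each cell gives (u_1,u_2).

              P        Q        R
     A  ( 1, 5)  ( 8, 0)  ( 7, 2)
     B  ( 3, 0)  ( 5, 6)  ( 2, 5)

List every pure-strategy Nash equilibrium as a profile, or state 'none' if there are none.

PSNE: ∅

(A,P): not NE [P1→B gives 3>1]
(A,Q): not NE [P2→P gives 5>0]
(A,R): not NE [P2→P gives 5>2]
(B,P): not NE [P2→Q gives 6>0]
(B,Q): not NE [P1→A gives 8>5]
(B,R): not NE [P1→A gives 7>2; P2→Q gives 6>5]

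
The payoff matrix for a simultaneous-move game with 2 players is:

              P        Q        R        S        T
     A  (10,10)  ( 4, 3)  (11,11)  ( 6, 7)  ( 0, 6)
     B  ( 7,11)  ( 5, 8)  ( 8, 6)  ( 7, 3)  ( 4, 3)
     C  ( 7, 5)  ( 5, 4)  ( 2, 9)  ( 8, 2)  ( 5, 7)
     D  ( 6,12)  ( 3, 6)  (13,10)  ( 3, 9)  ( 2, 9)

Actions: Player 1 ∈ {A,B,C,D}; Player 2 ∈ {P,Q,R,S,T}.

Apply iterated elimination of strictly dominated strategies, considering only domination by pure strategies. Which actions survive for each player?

P2 drop Q (P beats it: A:10>3 B:11>8 C:5>4 D:12>6)
P2 drop S (P beats it: A:10>7 B:11>3 C:5>2 D:12>9)
P2 drop T (R beats it: A:11>6 B:6>3 C:9>7 D:10>9)
P1 drop B (A beats it: P:10>7 R:11>8)
P1 drop C (A beats it: P:10>7 R:11>2)
P1→{A,D} P2→{P,R}

IESDS → P1:{A,D} P2:{P,R}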